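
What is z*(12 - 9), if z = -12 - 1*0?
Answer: -36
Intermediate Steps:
z = -12 (z = -12 + 0 = -12)
z*(12 - 9) = -12*(12 - 9) = -12*3 = -36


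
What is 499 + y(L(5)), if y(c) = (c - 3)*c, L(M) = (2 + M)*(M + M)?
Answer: 5189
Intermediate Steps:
L(M) = 2*M*(2 + M) (L(M) = (2 + M)*(2*M) = 2*M*(2 + M))
y(c) = c*(-3 + c) (y(c) = (-3 + c)*c = c*(-3 + c))
499 + y(L(5)) = 499 + (2*5*(2 + 5))*(-3 + 2*5*(2 + 5)) = 499 + (2*5*7)*(-3 + 2*5*7) = 499 + 70*(-3 + 70) = 499 + 70*67 = 499 + 4690 = 5189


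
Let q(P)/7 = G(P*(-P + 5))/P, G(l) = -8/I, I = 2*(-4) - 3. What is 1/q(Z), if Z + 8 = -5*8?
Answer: -66/7 ≈ -9.4286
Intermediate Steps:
I = -11 (I = -8 - 3 = -11)
G(l) = 8/11 (G(l) = -8/(-11) = -8*(-1/11) = 8/11)
Z = -48 (Z = -8 - 5*8 = -8 - 40 = -48)
q(P) = 56/(11*P) (q(P) = 7*(8/(11*P)) = 56/(11*P))
1/q(Z) = 1/((56/11)/(-48)) = 1/((56/11)*(-1/48)) = 1/(-7/66) = -66/7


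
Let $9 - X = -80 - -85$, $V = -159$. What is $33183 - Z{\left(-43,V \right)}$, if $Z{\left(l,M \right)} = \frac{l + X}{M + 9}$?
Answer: $\frac{1659137}{50} \approx 33183.0$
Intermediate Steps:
$X = 4$ ($X = 9 - \left(-80 - -85\right) = 9 - \left(-80 + 85\right) = 9 - 5 = 4$)
$Z{\left(l,M \right)} = \frac{4 + l}{9 + M}$ ($Z{\left(l,M \right)} = \frac{l + 4}{M + 9} = \frac{4 + l}{9 + M}$)
$33183 - Z{\left(-43,V \right)} = 33183 - \frac{4 - 43}{9 - 159} = 33183 - \frac{1}{-150} \left(-39\right) = 33183 - \left(- \frac{1}{150}\right) \left(-39\right) = 33183 - \frac{13}{50} = \frac{1659137}{50}$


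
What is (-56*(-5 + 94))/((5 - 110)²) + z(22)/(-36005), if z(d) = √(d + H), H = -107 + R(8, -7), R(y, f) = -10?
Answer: -712/1575 - I*√95/36005 ≈ -0.45206 - 0.00027071*I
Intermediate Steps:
H = -117 (H = -107 - 10 = -117)
z(d) = √(-117 + d) (z(d) = √(d - 117) = √(-117 + d))
(-56*(-5 + 94))/((5 - 110)²) + z(22)/(-36005) = (-56*(-5 + 94))/((5 - 110)²) + √(-117 + 22)/(-36005) = (-56*89)/((-105)²) + √(-95)*(-1/36005) = -4984/11025 + (I*√95)*(-1/36005) = -4984*1/11025 - I*√95/36005 = -712/1575 - I*√95/36005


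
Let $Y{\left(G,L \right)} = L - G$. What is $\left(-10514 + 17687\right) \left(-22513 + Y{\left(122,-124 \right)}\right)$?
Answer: $-163250307$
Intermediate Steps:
$\left(-10514 + 17687\right) \left(-22513 + Y{\left(122,-124 \right)}\right) = \left(-10514 + 17687\right) \left(-22513 - 246\right) = 7173 \left(-22513 - 246\right) = 7173 \left(-22759\right) = -163250307$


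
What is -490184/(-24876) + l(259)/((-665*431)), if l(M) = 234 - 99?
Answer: 7024536445/356491737 ≈ 19.705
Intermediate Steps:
l(M) = 135
-490184/(-24876) + l(259)/((-665*431)) = -490184/(-24876) + 135/((-665*431)) = -490184*(-1/24876) + 135/(-286615) = 122546/6219 + 135*(-1/286615) = 122546/6219 - 27/57323 = 7024536445/356491737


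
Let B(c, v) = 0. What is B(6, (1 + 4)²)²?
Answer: 0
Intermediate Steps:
B(6, (1 + 4)²)² = 0² = 0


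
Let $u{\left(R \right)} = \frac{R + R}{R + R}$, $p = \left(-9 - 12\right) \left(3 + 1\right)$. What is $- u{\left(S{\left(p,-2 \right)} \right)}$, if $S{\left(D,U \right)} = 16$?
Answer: $-1$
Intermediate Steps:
$p = -84$ ($p = \left(-9 - 12\right) 4 = \left(-21\right) 4 = -84$)
$u{\left(R \right)} = 1$ ($u{\left(R \right)} = \frac{2 R}{2 R} = 2 R \frac{1}{2 R} = 1$)
$- u{\left(S{\left(p,-2 \right)} \right)} = \left(-1\right) 1 = -1$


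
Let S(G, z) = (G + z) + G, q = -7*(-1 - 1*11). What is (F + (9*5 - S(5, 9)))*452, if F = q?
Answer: 49720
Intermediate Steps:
q = 84 (q = -7*(-1 - 11) = -7*(-12) = 84)
S(G, z) = z + 2*G
F = 84
(F + (9*5 - S(5, 9)))*452 = (84 + (9*5 - (9 + 2*5)))*452 = (84 + (45 - (9 + 10)))*452 = (84 + (45 - 1*19))*452 = (84 + (45 - 19))*452 = (84 + 26)*452 = 110*452 = 49720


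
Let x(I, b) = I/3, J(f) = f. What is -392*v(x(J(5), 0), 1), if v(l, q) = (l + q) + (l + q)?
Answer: -6272/3 ≈ -2090.7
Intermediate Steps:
x(I, b) = I/3 (x(I, b) = I*(⅓) = I/3)
v(l, q) = 2*l + 2*q
-392*v(x(J(5), 0), 1) = -392*(2*((⅓)*5) + 2*1) = -392*(2*(5/3) + 2) = -392*(10/3 + 2) = -392*16/3 = -6272/3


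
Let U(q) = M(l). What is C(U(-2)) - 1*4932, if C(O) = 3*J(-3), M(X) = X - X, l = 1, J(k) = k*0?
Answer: -4932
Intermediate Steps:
J(k) = 0
M(X) = 0
U(q) = 0
C(O) = 0 (C(O) = 3*0 = 0)
C(U(-2)) - 1*4932 = 0 - 1*4932 = 0 - 4932 = -4932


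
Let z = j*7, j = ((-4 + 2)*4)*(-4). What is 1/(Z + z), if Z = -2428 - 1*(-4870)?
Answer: 1/2666 ≈ 0.00037509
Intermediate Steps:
j = 32 (j = -2*4*(-4) = -8*(-4) = 32)
z = 224 (z = 32*7 = 224)
Z = 2442 (Z = -2428 + 4870 = 2442)
1/(Z + z) = 1/(2442 + 224) = 1/2666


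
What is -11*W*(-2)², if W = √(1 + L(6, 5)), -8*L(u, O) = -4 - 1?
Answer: -11*√26 ≈ -56.089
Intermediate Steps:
L(u, O) = 5/8 (L(u, O) = -(-4 - 1)/8 = -⅛*(-5) = 5/8)
W = √26/4 (W = √(1 + 5/8) = √(13/8) = √26/4 ≈ 1.2748)
-11*W*(-2)² = -11*√26/4*(-2)² = -11*√26/4*4 = -11*√26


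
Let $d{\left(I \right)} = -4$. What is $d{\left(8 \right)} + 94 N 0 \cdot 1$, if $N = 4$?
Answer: $-4$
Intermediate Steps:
$d{\left(8 \right)} + 94 N 0 \cdot 1 = -4 + 94 \cdot 4 \cdot 0 \cdot 1 = -4 + 94 \cdot 0 \cdot 1 = -4 + 94 \cdot 0 = -4 + 0 = -4$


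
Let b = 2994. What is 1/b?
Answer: 1/2994 ≈ 0.00033400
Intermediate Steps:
1/b = 1/2994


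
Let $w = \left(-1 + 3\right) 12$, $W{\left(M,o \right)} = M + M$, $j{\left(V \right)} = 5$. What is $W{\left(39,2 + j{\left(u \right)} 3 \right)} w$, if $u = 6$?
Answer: $1872$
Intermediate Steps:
$W{\left(M,o \right)} = 2 M$
$w = 24$ ($w = 2 \cdot 12 = 24$)
$W{\left(39,2 + j{\left(u \right)} 3 \right)} w = 2 \cdot 39 \cdot 24 = 78 \cdot 24 = 1872$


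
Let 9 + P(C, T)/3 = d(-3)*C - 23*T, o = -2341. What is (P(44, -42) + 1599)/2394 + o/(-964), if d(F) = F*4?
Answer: 1397743/384636 ≈ 3.6339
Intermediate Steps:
d(F) = 4*F
P(C, T) = -27 - 69*T - 36*C (P(C, T) = -27 + 3*((4*(-3))*C - 23*T) = -27 + 3*(-12*C - 23*T) = -27 + 3*(-23*T - 12*C) = -27 + (-69*T - 36*C) = -27 - 69*T - 36*C)
(P(44, -42) + 1599)/2394 + o/(-964) = ((-27 - 69*(-42) - 36*44) + 1599)/2394 - 2341/(-964) = ((-27 + 2898 - 1584) + 1599)*(1/2394) - 2341*(-1/964) = (1287 + 1599)*(1/2394) + 2341/964 = 2886*(1/2394) + 2341/964 = 481/399 + 2341/964 = 1397743/384636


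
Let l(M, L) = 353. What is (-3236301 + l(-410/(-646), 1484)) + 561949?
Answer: -2673999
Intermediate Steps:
(-3236301 + l(-410/(-646), 1484)) + 561949 = (-3236301 + 353) + 561949 = -3235948 + 561949 = -2673999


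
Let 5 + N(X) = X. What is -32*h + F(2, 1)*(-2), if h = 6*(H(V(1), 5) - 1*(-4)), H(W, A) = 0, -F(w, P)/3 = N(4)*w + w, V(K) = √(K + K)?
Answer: -768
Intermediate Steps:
N(X) = -5 + X
V(K) = √2*√K (V(K) = √(2*K) = √2*√K)
F(w, P) = 0 (F(w, P) = -3*((-5 + 4)*w + w) = -3*(-w + w) = -3*0 = 0)
h = 24 (h = 6*(0 - 1*(-4)) = 6*(0 + 4) = 6*4 = 24)
-32*h + F(2, 1)*(-2) = -32*24 + 0*(-2) = -768 + 0 = -768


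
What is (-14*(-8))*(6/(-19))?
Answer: -672/19 ≈ -35.368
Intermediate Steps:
(-14*(-8))*(6/(-19)) = 112*(6*(-1/19)) = 112*(-6/19) = -672/19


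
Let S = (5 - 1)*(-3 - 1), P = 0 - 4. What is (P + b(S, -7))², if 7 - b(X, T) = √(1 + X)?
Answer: (3 - I*√15)² ≈ -6.0 - 23.238*I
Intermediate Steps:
P = -4
S = -16 (S = 4*(-4) = -16)
b(X, T) = 7 - √(1 + X)
(P + b(S, -7))² = (-4 + (7 - √(1 - 16)))² = (-4 + (7 - √(-15)))² = (-4 + (7 - I*√15))² = (3 - I*√15)²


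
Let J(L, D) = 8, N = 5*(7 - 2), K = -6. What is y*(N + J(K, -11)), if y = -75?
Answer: -2475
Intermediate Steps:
N = 25 (N = 5*5 = 25)
y*(N + J(K, -11)) = -75*(25 + 8) = -75*33 = -2475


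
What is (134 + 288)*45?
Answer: 18990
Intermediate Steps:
(134 + 288)*45 = 422*45 = 18990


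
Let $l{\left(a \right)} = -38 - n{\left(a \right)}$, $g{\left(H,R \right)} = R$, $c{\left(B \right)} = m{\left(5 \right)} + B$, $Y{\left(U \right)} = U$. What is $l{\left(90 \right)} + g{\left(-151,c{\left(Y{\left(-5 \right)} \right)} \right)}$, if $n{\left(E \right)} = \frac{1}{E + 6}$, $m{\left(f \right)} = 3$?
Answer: $- \frac{3841}{96} \approx -40.01$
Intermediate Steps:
$c{\left(B \right)} = 3 + B$
$n{\left(E \right)} = \frac{1}{6 + E}$
$l{\left(a \right)} = -38 - \frac{1}{6 + a}$
$l{\left(90 \right)} + g{\left(-151,c{\left(Y{\left(-5 \right)} \right)} \right)} = \frac{-229 - 3420}{6 + 90} + \left(3 - 5\right) = \frac{-229 - 3420}{96} - 2 = \frac{1}{96} \left(-3649\right) - 2 = - \frac{3649}{96} - 2 = - \frac{3841}{96}$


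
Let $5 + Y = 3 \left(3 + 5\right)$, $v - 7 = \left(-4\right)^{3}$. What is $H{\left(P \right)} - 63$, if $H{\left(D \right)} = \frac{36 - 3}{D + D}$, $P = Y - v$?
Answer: $- \frac{9543}{152} \approx -62.783$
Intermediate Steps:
$v = -57$ ($v = 7 + \left(-4\right)^{3} = 7 - 64 = -57$)
$Y = 19$ ($Y = -5 + 3 \left(3 + 5\right) = -5 + 3 \cdot 8 = -5 + 24 = 19$)
$P = 76$ ($P = 19 - -57 = 19 + 57 = 76$)
$H{\left(D \right)} = \frac{33}{2 D}$
$H{\left(P \right)} - 63 = \frac{33}{2 \cdot 76} - 63 = \frac{33}{2} \cdot \frac{1}{76} - 63 = \frac{33}{152} - 63 = - \frac{9543}{152}$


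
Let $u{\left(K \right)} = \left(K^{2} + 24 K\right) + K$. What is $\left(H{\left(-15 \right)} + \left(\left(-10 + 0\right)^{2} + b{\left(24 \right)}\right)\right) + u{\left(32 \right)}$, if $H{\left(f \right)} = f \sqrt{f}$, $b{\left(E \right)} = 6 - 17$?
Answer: $1913 - 15 i \sqrt{15} \approx 1913.0 - 58.095 i$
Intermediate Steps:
$b{\left(E \right)} = -11$
$H{\left(f \right)} = f^{\frac{3}{2}}$
$u{\left(K \right)} = K^{2} + 25 K$
$\left(H{\left(-15 \right)} + \left(\left(-10 + 0\right)^{2} + b{\left(24 \right)}\right)\right) + u{\left(32 \right)} = \left(\left(-15\right)^{\frac{3}{2}} - \left(11 - \left(-10 + 0\right)^{2}\right)\right) + 32 \left(25 + 32\right) = \left(- 15 i \sqrt{15} - \left(11 - \left(-10\right)^{2}\right)\right) + 32 \cdot 57 = \left(- 15 i \sqrt{15} + \left(100 - 11\right)\right) + 1824 = \left(- 15 i \sqrt{15} + 89\right) + 1824 = \left(89 - 15 i \sqrt{15}\right) + 1824 = 1913 - 15 i \sqrt{15}$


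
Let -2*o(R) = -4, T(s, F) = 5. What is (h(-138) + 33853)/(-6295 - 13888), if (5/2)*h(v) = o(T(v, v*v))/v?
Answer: -11679283/6963135 ≈ -1.6773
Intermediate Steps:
o(R) = 2 (o(R) = -½*(-4) = 2)
h(v) = 4/(5*v) (h(v) = 2*(2/v)/5 = 4/(5*v))
(h(-138) + 33853)/(-6295 - 13888) = ((⅘)/(-138) + 33853)/(-6295 - 13888) = ((⅘)*(-1/138) + 33853)/(-20183) = (-2/345 + 33853)*(-1/20183) = (11679283/345)*(-1/20183) = -11679283/6963135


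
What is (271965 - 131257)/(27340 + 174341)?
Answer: 140708/201681 ≈ 0.69768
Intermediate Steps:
(271965 - 131257)/(27340 + 174341) = 140708/201681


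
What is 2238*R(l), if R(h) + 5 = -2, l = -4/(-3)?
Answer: -15666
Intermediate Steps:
l = 4/3 (l = -4*(-⅓) = 4/3 ≈ 1.3333)
R(h) = -7 (R(h) = -5 - 2 = -7)
2238*R(l) = 2238*(-7) = -15666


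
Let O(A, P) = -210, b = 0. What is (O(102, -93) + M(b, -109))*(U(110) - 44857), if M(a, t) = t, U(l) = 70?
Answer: 14287053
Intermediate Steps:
(O(102, -93) + M(b, -109))*(U(110) - 44857) = (-210 - 109)*(70 - 44857) = -319*(-44787) = 14287053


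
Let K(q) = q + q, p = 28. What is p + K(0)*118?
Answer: 28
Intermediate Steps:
K(q) = 2*q
p + K(0)*118 = 28 + (2*0)*118 = 28 + 0*118 = 28 + 0 = 28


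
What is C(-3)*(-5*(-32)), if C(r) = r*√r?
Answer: -480*I*√3 ≈ -831.38*I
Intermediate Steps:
C(r) = r^(3/2)
C(-3)*(-5*(-32)) = (-3)^(3/2)*(-5*(-32)) = -3*I*√3*160 = -480*I*√3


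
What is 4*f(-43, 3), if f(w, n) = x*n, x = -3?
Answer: -36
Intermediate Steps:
f(w, n) = -3*n
4*f(-43, 3) = 4*(-3*3) = 4*(-9) = -36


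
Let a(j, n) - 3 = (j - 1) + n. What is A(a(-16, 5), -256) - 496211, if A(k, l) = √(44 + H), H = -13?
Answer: -496211 + √31 ≈ -4.9621e+5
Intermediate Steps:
a(j, n) = 2 + j + n (a(j, n) = 3 + ((j - 1) + n) = 3 + ((-1 + j) + n) = 3 + (-1 + j + n) = 2 + j + n)
A(k, l) = √31 (A(k, l) = √(44 - 13) = √31)
A(a(-16, 5), -256) - 496211 = √31 - 496211 = -496211 + √31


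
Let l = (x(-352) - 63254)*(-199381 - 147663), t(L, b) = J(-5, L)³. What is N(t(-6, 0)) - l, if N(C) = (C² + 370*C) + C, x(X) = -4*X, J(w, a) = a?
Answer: -21463316704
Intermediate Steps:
t(L, b) = L³
l = 21463283224 (l = (-4*(-352) - 63254)*(-199381 - 147663) = (1408 - 63254)*(-347044) = -61846*(-347044) = 21463283224)
N(C) = C² + 371*C
N(t(-6, 0)) - l = (-6)³*(371 + (-6)³) - 1*21463283224 = -216*(371 - 216) - 21463283224 = -216*155 - 21463283224 = -33480 - 21463283224 = -21463316704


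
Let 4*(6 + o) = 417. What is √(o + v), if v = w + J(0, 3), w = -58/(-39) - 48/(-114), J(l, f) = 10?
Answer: √241943169/1482 ≈ 10.496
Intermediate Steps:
o = 393/4 (o = -6 + (¼)*417 = -6 + 417/4 = 393/4 ≈ 98.250)
w = 1414/741 (w = -58*(-1/39) - 48*(-1/114) = 58/39 + 8/19 = 1414/741 ≈ 1.9082)
v = 8824/741 (v = 1414/741 + 10 = 8824/741 ≈ 11.908)
√(o + v) = √(393/4 + 8824/741) = √(326509/2964) = √241943169/1482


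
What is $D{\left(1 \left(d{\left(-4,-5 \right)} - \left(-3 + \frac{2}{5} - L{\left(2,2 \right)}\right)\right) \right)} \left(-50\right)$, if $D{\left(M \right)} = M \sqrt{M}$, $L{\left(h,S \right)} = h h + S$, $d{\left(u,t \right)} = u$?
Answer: $- 46 \sqrt{115} \approx -493.29$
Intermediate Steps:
$L{\left(h,S \right)} = S + h^{2}$ ($L{\left(h,S \right)} = h^{2} + S = S + h^{2}$)
$D{\left(M \right)} = M^{\frac{3}{2}}$
$D{\left(1 \left(d{\left(-4,-5 \right)} - \left(-3 + \frac{2}{5} - L{\left(2,2 \right)}\right)\right) \right)} \left(-50\right) = \left(1 \left(-4 + \left(\left(3 + \left(2 + 2^{2}\right)\right) - \frac{2}{5}\right)\right)\right)^{\frac{3}{2}} \left(-50\right) = \left(1 \left(-4 + \left(\left(3 + \left(2 + 4\right)\right) - \frac{2}{5}\right)\right)\right)^{\frac{3}{2}} \left(-50\right) = \left(1 \left(-4 + \left(\left(3 + 6\right) - \frac{2}{5}\right)\right)\right)^{\frac{3}{2}} \left(-50\right) = \left(1 \left(-4 + \left(9 - \frac{2}{5}\right)\right)\right)^{\frac{3}{2}} \left(-50\right) = \left(1 \left(-4 + \frac{43}{5}\right)\right)^{\frac{3}{2}} \left(-50\right) = \left(1 \cdot \frac{23}{5}\right)^{\frac{3}{2}} \left(-50\right) = \left(\frac{23}{5}\right)^{\frac{3}{2}} \left(-50\right) = \frac{23 \sqrt{115}}{25} \left(-50\right) = - 46 \sqrt{115}$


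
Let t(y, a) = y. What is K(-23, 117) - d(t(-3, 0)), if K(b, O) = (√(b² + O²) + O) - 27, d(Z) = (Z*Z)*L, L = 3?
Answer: 63 + √14218 ≈ 182.24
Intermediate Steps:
d(Z) = 3*Z² (d(Z) = (Z*Z)*3 = Z²*3 = 3*Z²)
K(b, O) = -27 + O + √(O² + b²) (K(b, O) = (√(O² + b²) + O) - 27 = (O + √(O² + b²)) - 27 = -27 + O + √(O² + b²))
K(-23, 117) - d(t(-3, 0)) = (-27 + 117 + √(117² + (-23)²)) - 3*(-3)² = (-27 + 117 + √(13689 + 529)) - 3*9 = (-27 + 117 + √14218) - 1*27 = (90 + √14218) - 27 = 63 + √14218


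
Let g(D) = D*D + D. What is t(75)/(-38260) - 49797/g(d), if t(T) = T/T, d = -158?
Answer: -952629013/474538780 ≈ -2.0075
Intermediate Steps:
t(T) = 1
g(D) = D + D² (g(D) = D² + D = D + D²)
t(75)/(-38260) - 49797/g(d) = 1/(-38260) - 49797*(-1/(158*(1 - 158))) = 1*(-1/38260) - 49797/((-158*(-157))) = -1/38260 - 49797/24806 = -952629013/474538780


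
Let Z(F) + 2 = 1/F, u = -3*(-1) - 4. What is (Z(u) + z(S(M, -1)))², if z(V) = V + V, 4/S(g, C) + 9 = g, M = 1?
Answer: 16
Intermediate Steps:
S(g, C) = 4/(-9 + g)
z(V) = 2*V
u = -1 (u = 3 - 4 = -1)
Z(F) = -2 + 1/F
(Z(u) + z(S(M, -1)))² = ((-2 + 1/(-1)) + 2*(4/(-9 + 1)))² = ((-2 - 1) + 2*(4/(-8)))² = (-3 + 2*(4*(-⅛)))² = (-3 + 2*(-½))² = (-3 - 1)² = (-4)² = 16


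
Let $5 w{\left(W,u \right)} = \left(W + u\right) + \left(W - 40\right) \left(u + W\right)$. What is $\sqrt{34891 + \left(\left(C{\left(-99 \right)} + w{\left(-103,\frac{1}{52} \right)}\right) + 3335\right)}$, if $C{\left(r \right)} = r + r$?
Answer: $\frac{\sqrt{27683994}}{26} \approx 202.37$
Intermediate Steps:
$C{\left(r \right)} = 2 r$
$w{\left(W,u \right)} = \frac{W}{5} + \frac{u}{5} + \frac{\left(-40 + W\right) \left(W + u\right)}{5}$ ($w{\left(W,u \right)} = \frac{\left(W + u\right) + \left(W - 40\right) \left(u + W\right)}{5} = \frac{\left(W + u\right) + \left(-40 + W\right) \left(W + u\right)}{5} = \frac{W + u + \left(-40 + W\right) \left(W + u\right)}{5} = \frac{W}{5} + \frac{u}{5} + \frac{\left(-40 + W\right) \left(W + u\right)}{5}$)
$\sqrt{34891 + \left(\left(C{\left(-99 \right)} + w{\left(-103,\frac{1}{52} \right)}\right) + 3335\right)} = \sqrt{34891 + \left(\left(2 \left(-99\right) + \left(\left(- \frac{39}{5}\right) \left(-103\right) - \frac{39}{5 \cdot 52} + \frac{\left(-103\right)^{2}}{5} + \frac{1}{5} \left(-103\right) \frac{1}{52}\right)\right) + 3335\right)} = \sqrt{34891 + \left(\left(-198 + \left(\frac{4017}{5} - \frac{3}{20} + \frac{1}{5} \cdot 10609 + \frac{1}{5} \left(-103\right) \frac{1}{52}\right)\right) + 3335\right)} = \sqrt{34891 + \left(\left(-198 + \left(\frac{4017}{5} - \frac{3}{20} + \frac{10609}{5} - \frac{103}{260}\right)\right) + 3335\right)} = \sqrt{34891 + \left(\left(-198 + \frac{76041}{26}\right) + 3335\right)} = \sqrt{34891 + \left(\frac{70893}{26} + 3335\right)} = \sqrt{34891 + \frac{157603}{26}} = \sqrt{\frac{1064769}{26}} = \frac{\sqrt{27683994}}{26}$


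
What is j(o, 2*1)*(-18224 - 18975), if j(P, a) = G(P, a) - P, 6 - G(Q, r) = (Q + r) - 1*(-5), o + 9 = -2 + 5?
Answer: -409189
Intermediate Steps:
o = -6 (o = -9 + (-2 + 5) = -9 + 3 = -6)
G(Q, r) = 1 - Q - r (G(Q, r) = 6 - ((Q + r) - 1*(-5)) = 6 - ((Q + r) + 5) = 6 - (5 + Q + r) = 6 + (-5 - Q - r) = 1 - Q - r)
j(P, a) = 1 - a - 2*P (j(P, a) = (1 - P - a) - P = 1 - a - 2*P)
j(o, 2*1)*(-18224 - 18975) = (1 - 2 - 2*(-6))*(-18224 - 18975) = (1 - 1*2 + 12)*(-37199) = (1 - 2 + 12)*(-37199) = 11*(-37199) = -409189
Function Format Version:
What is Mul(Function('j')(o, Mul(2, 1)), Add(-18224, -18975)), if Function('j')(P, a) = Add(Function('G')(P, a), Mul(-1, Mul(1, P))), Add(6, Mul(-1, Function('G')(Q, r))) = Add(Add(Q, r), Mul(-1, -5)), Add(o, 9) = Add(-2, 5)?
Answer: -409189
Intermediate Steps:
o = -6 (o = Add(-9, Add(-2, 5)) = Add(-9, 3) = -6)
Function('G')(Q, r) = Add(1, Mul(-1, Q), Mul(-1, r)) (Function('G')(Q, r) = Add(6, Mul(-1, Add(Add(Q, r), Mul(-1, -5)))) = Add(6, Mul(-1, Add(Add(Q, r), 5))) = Add(6, Mul(-1, Add(5, Q, r))) = Add(6, Add(-5, Mul(-1, Q), Mul(-1, r))) = Add(1, Mul(-1, Q), Mul(-1, r)))
Function('j')(P, a) = Add(1, Mul(-1, a), Mul(-2, P)) (Function('j')(P, a) = Add(Add(1, Mul(-1, P), Mul(-1, a)), Mul(-1, Mul(1, P))) = Add(Add(1, Mul(-1, P), Mul(-1, a)), Mul(-1, P)) = Add(1, Mul(-1, a), Mul(-2, P)))
Mul(Function('j')(o, Mul(2, 1)), Add(-18224, -18975)) = Mul(Add(1, Mul(-1, Mul(2, 1)), Mul(-2, -6)), Add(-18224, -18975)) = Mul(Add(1, Mul(-1, 2), 12), -37199) = Mul(Add(1, -2, 12), -37199) = Mul(11, -37199) = -409189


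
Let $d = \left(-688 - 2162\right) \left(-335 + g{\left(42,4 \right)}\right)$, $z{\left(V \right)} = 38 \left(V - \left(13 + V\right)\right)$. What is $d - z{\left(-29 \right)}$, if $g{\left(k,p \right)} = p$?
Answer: $943844$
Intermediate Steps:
$z{\left(V \right)} = -494$ ($z{\left(V \right)} = 38 \left(-13\right) = -494$)
$d = 943350$ ($d = \left(-688 - 2162\right) \left(-335 + 4\right) = \left(-2850\right) \left(-331\right) = 943350$)
$d - z{\left(-29 \right)} = 943350 - -494 = 943350 + 494 = 943844$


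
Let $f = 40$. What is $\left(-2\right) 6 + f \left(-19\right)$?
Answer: $-772$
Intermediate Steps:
$\left(-2\right) 6 + f \left(-19\right) = \left(-2\right) 6 + 40 \left(-19\right) = -12 - 760 = -772$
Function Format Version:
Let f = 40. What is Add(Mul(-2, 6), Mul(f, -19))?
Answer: -772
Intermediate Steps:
Add(Mul(-2, 6), Mul(f, -19)) = Add(Mul(-2, 6), Mul(40, -19)) = Add(-12, -760) = -772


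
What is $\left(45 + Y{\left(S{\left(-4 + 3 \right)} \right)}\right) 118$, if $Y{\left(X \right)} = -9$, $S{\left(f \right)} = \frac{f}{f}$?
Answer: $4248$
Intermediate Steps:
$S{\left(f \right)} = 1$
$\left(45 + Y{\left(S{\left(-4 + 3 \right)} \right)}\right) 118 = \left(45 - 9\right) 118 = 36 \cdot 118 = 4248$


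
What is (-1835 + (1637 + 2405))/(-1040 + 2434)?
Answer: 2207/1394 ≈ 1.5832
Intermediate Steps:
(-1835 + (1637 + 2405))/(-1040 + 2434) = (-1835 + 4042)/1394 = 2207*(1/1394) = 2207/1394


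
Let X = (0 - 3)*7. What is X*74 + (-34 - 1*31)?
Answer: -1619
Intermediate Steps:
X = -21 (X = -3*7 = -21)
X*74 + (-34 - 1*31) = -21*74 + (-34 - 1*31) = -1554 + (-34 - 31) = -1554 - 65 = -1619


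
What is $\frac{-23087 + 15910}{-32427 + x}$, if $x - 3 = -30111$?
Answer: $\frac{7177}{62535} \approx 0.11477$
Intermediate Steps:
$x = -30108$ ($x = 3 - 30111 = -30108$)
$\frac{-23087 + 15910}{-32427 + x} = \frac{-23087 + 15910}{-32427 - 30108} = - \frac{7177}{-62535} = \left(-7177\right) \left(- \frac{1}{62535}\right) = \frac{7177}{62535}$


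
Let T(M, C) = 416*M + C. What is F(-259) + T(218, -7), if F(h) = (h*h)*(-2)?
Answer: -43481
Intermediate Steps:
T(M, C) = C + 416*M
F(h) = -2*h² (F(h) = h²*(-2) = -2*h²)
F(-259) + T(218, -7) = -2*(-259)² + (-7 + 416*218) = -2*67081 + (-7 + 90688) = -134162 + 90681 = -43481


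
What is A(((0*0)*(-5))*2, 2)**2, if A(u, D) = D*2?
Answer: 16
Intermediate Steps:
A(u, D) = 2*D
A(((0*0)*(-5))*2, 2)**2 = (2*2)**2 = 4**2 = 16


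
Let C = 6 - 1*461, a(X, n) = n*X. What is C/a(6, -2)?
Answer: 455/12 ≈ 37.917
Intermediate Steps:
a(X, n) = X*n
C = -455 (C = 6 - 461 = -455)
C/a(6, -2) = -455/(6*(-2)) = -455/(-12) = -1/12*(-455) = 455/12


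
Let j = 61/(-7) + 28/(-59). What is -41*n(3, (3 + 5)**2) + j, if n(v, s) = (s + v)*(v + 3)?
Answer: -6810861/413 ≈ -16491.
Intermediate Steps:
n(v, s) = (3 + v)*(s + v) (n(v, s) = (s + v)*(3 + v) = (3 + v)*(s + v))
j = -3795/413 (j = 61*(-1/7) + 28*(-1/59) = -61/7 - 28/59 = -3795/413 ≈ -9.1889)
-41*n(3, (3 + 5)**2) + j = -41*(3**2 + 3*(3 + 5)**2 + 3*3 + (3 + 5)**2*3) - 3795/413 = -41*(9 + 3*8**2 + 9 + 8**2*3) - 3795/413 = -41*(9 + 3*64 + 9 + 64*3) - 3795/413 = -41*(9 + 192 + 9 + 192) - 3795/413 = -41*402 - 3795/413 = -16482 - 3795/413 = -6810861/413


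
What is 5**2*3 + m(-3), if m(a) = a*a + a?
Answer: 81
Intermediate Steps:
m(a) = a + a**2 (m(a) = a**2 + a = a + a**2)
5**2*3 + m(-3) = 5**2*3 - 3*(1 - 3) = 25*3 - 3*(-2) = 75 + 6 = 81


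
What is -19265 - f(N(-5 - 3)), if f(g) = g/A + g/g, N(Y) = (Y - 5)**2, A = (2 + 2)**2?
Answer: -308425/16 ≈ -19277.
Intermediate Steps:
A = 16 (A = 4**2 = 16)
N(Y) = (-5 + Y)**2
f(g) = 1 + g/16 (f(g) = g/16 + g/g = g*(1/16) + 1 = g/16 + 1 = 1 + g/16)
-19265 - f(N(-5 - 3)) = -19265 - (1 + (-5 + (-5 - 3))**2/16) = -19265 - (1 + (-5 - 8)**2/16) = -19265 - (1 + (1/16)*(-13)**2) = -19265 - (1 + (1/16)*169) = -19265 - (1 + 169/16) = -19265 - 1*185/16 = -19265 - 185/16 = -308425/16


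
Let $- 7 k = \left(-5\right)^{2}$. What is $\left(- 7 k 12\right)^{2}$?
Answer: $90000$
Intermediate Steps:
$k = - \frac{25}{7}$ ($k = - \frac{\left(-5\right)^{2}}{7} = \left(- \frac{1}{7}\right) 25 = - \frac{25}{7} \approx -3.5714$)
$\left(- 7 k 12\right)^{2} = \left(\left(-7\right) \left(- \frac{25}{7}\right) 12\right)^{2} = \left(25 \cdot 12\right)^{2} = 300^{2} = 90000$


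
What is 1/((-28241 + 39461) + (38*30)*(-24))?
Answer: -1/16140 ≈ -6.1958e-5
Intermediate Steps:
1/((-28241 + 39461) + (38*30)*(-24)) = 1/(11220 + 1140*(-24)) = 1/(11220 - 27360) = 1/(-16140) = -1/16140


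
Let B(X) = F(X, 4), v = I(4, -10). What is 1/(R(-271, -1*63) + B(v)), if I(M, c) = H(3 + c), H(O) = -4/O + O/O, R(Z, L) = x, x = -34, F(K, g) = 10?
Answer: -1/24 ≈ -0.041667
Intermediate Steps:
R(Z, L) = -34
H(O) = 1 - 4/O (H(O) = -4/O + 1 = 1 - 4/O)
I(M, c) = (-1 + c)/(3 + c) (I(M, c) = (-4 + (3 + c))/(3 + c) = (-1 + c)/(3 + c))
v = 11/7 (v = (-1 - 10)/(3 - 10) = -11/(-7) = -⅐*(-11) = 11/7 ≈ 1.5714)
B(X) = 10
1/(R(-271, -1*63) + B(v)) = 1/(-34 + 10) = 1/(-24) = -1/24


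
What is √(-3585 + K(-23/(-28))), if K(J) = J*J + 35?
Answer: I*√2782671/28 ≈ 59.576*I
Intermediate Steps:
K(J) = 35 + J² (K(J) = J² + 35 = 35 + J²)
√(-3585 + K(-23/(-28))) = √(-3585 + (35 + (-23/(-28))²)) = √(-3585 + (35 + (-23*(-1/28))²)) = √(-3585 + (35 + (23/28)²)) = √(-3585 + (35 + 529/784)) = √(-3585 + 27969/784) = √(-2782671/784) = I*√2782671/28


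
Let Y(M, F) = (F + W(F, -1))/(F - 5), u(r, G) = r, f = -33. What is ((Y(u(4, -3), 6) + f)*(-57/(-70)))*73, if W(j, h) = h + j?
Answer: -45771/35 ≈ -1307.7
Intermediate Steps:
Y(M, F) = (-1 + 2*F)/(-5 + F) (Y(M, F) = (F + (-1 + F))/(F - 5) = (-1 + 2*F)/(-5 + F))
((Y(u(4, -3), 6) + f)*(-57/(-70)))*73 = (((-1 + 2*6)/(-5 + 6) - 33)*(-57/(-70)))*73 = (((-1 + 12)/1 - 33)*(-57*(-1/70)))*73 = ((1*11 - 33)*(57/70))*73 = ((11 - 33)*(57/70))*73 = -22*57/70*73 = -627/35*73 = -45771/35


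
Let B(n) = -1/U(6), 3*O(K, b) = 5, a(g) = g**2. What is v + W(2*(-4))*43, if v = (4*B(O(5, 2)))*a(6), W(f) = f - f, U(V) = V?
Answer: -24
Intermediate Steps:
O(K, b) = 5/3 (O(K, b) = (1/3)*5 = 5/3)
B(n) = -1/6
W(f) = 0
v = -24 (v = (4*(-1/6))*6**2 = -2/3*36 = -24)
v + W(2*(-4))*43 = -24 + 0*43 = -24 + 0 = -24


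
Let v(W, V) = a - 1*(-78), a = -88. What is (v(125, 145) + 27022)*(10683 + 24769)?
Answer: 957629424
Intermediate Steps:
v(W, V) = -10 (v(W, V) = -88 - 1*(-78) = -88 + 78 = -10)
(v(125, 145) + 27022)*(10683 + 24769) = (-10 + 27022)*(10683 + 24769) = 27012*35452 = 957629424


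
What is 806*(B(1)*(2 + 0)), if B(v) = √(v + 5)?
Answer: 1612*√6 ≈ 3948.6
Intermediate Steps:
B(v) = √(5 + v)
806*(B(1)*(2 + 0)) = 806*(√(5 + 1)*(2 + 0)) = 806*(√6*2) = 806*(2*√6) = 1612*√6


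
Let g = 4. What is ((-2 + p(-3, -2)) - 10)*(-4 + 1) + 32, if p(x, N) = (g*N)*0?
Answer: 68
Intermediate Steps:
p(x, N) = 0 (p(x, N) = (4*N)*0 = 0)
((-2 + p(-3, -2)) - 10)*(-4 + 1) + 32 = ((-2 + 0) - 10)*(-4 + 1) + 32 = (-2 - 10)*(-3) + 32 = -12*(-3) + 32 = 36 + 32 = 68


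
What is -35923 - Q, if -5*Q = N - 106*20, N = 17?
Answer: -181718/5 ≈ -36344.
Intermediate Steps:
Q = 2103/5 (Q = -(17 - 106*20)/5 = -(17 - 2120)/5 = -⅕*(-2103) = 2103/5 ≈ 420.60)
-35923 - Q = -35923 - 1*2103/5 = -35923 - 2103/5 = -181718/5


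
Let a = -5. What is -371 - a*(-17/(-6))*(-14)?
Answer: -1708/3 ≈ -569.33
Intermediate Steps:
-371 - a*(-17/(-6))*(-14) = -371 - (-(-85)/(-6))*(-14) = -371 - (-(-85)*(-1)/6)*(-14) = -371 - (-5*17/6)*(-14) = -371 - (-85)*(-14)/6 = -371 - 1*595/3 = -371 - 595/3 = -1708/3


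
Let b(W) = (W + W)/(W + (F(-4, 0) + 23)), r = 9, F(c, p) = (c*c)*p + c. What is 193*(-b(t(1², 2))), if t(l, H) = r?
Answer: -1737/14 ≈ -124.07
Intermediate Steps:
F(c, p) = c + p*c² (F(c, p) = c²*p + c = p*c² + c = c + p*c²)
t(l, H) = 9
b(W) = 2*W/(19 + W) (b(W) = (W + W)/(W + (-4*(1 - 4*0) + 23)) = (2*W)/(W + (-4*(1 + 0) + 23)) = (2*W)/(W + (-4*1 + 23)) = (2*W)/(W + (-4 + 23)) = (2*W)/(W + 19) = (2*W)/(19 + W) = 2*W/(19 + W))
193*(-b(t(1², 2))) = 193*(-2*9/(19 + 9)) = 193*(-2*9/28) = 193*(-1*9/14) = 193*(-9/14) = -1737/14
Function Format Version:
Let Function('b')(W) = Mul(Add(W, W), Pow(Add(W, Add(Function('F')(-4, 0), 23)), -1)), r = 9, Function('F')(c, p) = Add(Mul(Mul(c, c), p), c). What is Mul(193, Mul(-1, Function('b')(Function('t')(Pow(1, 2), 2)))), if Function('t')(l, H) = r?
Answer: Rational(-1737, 14) ≈ -124.07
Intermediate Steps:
Function('F')(c, p) = Add(c, Mul(p, Pow(c, 2))) (Function('F')(c, p) = Add(Mul(Pow(c, 2), p), c) = Add(Mul(p, Pow(c, 2)), c) = Add(c, Mul(p, Pow(c, 2))))
Function('t')(l, H) = 9
Function('b')(W) = Mul(2, W, Pow(Add(19, W), -1)) (Function('b')(W) = Mul(Add(W, W), Pow(Add(W, Add(Mul(-4, Add(1, Mul(-4, 0))), 23)), -1)) = Mul(Mul(2, W), Pow(Add(W, Add(Mul(-4, Add(1, 0)), 23)), -1)) = Mul(Mul(2, W), Pow(Add(W, Add(Mul(-4, 1), 23)), -1)) = Mul(Mul(2, W), Pow(Add(W, Add(-4, 23)), -1)) = Mul(Mul(2, W), Pow(Add(W, 19), -1)) = Mul(Mul(2, W), Pow(Add(19, W), -1)) = Mul(2, W, Pow(Add(19, W), -1)))
Mul(193, Mul(-1, Function('b')(Function('t')(Pow(1, 2), 2)))) = Mul(193, Mul(-1, Mul(2, 9, Pow(Add(19, 9), -1)))) = Mul(193, Mul(-1, Mul(2, 9, Pow(28, -1)))) = Mul(193, Mul(-1, Mul(2, 9, Rational(1, 28)))) = Mul(193, Mul(-1, Rational(9, 14))) = Mul(193, Rational(-9, 14)) = Rational(-1737, 14)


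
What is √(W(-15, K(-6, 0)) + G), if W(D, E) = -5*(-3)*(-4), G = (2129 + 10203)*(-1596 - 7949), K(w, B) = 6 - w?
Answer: 10*I*√1177090 ≈ 10849.0*I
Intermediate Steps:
G = -117708940 (G = 12332*(-9545) = -117708940)
W(D, E) = -60 (W(D, E) = 15*(-4) = -60)
√(W(-15, K(-6, 0)) + G) = √(-60 - 117708940) = √(-117709000) = 10*I*√1177090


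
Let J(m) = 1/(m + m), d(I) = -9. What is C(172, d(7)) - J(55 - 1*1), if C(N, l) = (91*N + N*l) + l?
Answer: 1522259/108 ≈ 14095.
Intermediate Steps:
C(N, l) = l + 91*N + N*l
J(m) = 1/(2*m)
C(172, d(7)) - J(55 - 1*1) = (-9 + 91*172 + 172*(-9)) - 1/(2*(55 - 1*1)) = (-9 + 15652 - 1548) - 1/(2*(55 - 1)) = 14095 - 1/(2*54) = 14095 - 1*1/108 = 14095 - 1/108 = 1522259/108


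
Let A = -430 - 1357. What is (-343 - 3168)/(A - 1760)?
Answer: 3511/3547 ≈ 0.98985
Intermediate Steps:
A = -1787
(-343 - 3168)/(A - 1760) = (-343 - 3168)/(-1787 - 1760) = -3511/(-3547) = -3511*(-1/3547) = 3511/3547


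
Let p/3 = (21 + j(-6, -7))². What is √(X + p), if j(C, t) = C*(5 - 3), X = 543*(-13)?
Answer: 4*I*√426 ≈ 82.559*I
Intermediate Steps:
X = -7059
j(C, t) = 2*C (j(C, t) = C*2 = 2*C)
p = 243 (p = 3*(21 + 2*(-6))² = 3*(21 - 12)² = 3*9² = 3*81 = 243)
√(X + p) = √(-7059 + 243) = √(-6816) = 4*I*√426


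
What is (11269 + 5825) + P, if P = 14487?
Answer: 31581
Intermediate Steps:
(11269 + 5825) + P = (11269 + 5825) + 14487 = 17094 + 14487 = 31581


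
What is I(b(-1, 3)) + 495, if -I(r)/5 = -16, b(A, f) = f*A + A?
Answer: 575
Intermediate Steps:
b(A, f) = A + A*f (b(A, f) = A*f + A = A + A*f)
I(r) = 80 (I(r) = -5*(-16) = 80)
I(b(-1, 3)) + 495 = 80 + 495 = 575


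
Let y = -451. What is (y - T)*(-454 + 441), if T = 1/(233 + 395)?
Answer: 3681977/628 ≈ 5863.0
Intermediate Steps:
T = 1/628 ≈ 0.0015924
(y - T)*(-454 + 441) = (-451 - 1*1/628)*(-454 + 441) = (-451 - 1/628)*(-13) = -283229/628*(-13) = 3681977/628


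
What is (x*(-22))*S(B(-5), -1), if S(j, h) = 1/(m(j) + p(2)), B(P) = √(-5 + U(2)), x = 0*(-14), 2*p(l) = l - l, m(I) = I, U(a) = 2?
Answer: 0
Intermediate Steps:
p(l) = 0 (p(l) = (l - l)/2 = (½)*0 = 0)
x = 0
B(P) = I*√3 (B(P) = √(-5 + 2) = √(-3) = I*√3)
S(j, h) = 1/j (S(j, h) = 1/(j + 0) = 1/j)
(x*(-22))*S(B(-5), -1) = (0*(-22))/((I*√3)) = 0*(-I*√3/3) = 0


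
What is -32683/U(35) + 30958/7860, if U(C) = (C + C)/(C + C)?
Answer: -128428711/3930 ≈ -32679.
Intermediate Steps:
U(C) = 1 (U(C) = (2*C)/((2*C)) = (2*C)*(1/(2*C)) = 1)
-32683/U(35) + 30958/7860 = -32683/1 + 30958/7860 = -32683*1 + 30958*(1/7860) = -32683 + 15479/3930 = -128428711/3930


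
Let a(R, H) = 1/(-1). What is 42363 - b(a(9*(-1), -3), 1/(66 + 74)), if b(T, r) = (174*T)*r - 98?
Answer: 2972357/70 ≈ 42462.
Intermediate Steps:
a(R, H) = -1
b(T, r) = -98 + 174*T*r (b(T, r) = 174*T*r - 98 = -98 + 174*T*r)
42363 - b(a(9*(-1), -3), 1/(66 + 74)) = 42363 - (-98 + 174*(-1)/(66 + 74)) = 42363 - (-98 + 174*(-1)/140) = 42363 - (-98 + 174*(-1)*(1/140)) = 42363 - (-98 - 87/70) = 42363 - 1*(-6947/70) = 42363 + 6947/70 = 2972357/70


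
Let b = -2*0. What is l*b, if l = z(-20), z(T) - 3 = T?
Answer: 0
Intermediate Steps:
z(T) = 3 + T
b = 0
l = -17 (l = 3 - 20 = -17)
l*b = -17*0 = 0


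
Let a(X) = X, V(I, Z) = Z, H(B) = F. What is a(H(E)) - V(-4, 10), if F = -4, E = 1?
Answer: -14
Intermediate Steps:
H(B) = -4
a(H(E)) - V(-4, 10) = -4 - 1*10 = -4 - 10 = -14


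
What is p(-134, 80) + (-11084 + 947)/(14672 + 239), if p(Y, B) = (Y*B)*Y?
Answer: 690946553/481 ≈ 1.4365e+6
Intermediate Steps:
p(Y, B) = B*Y² (p(Y, B) = (B*Y)*Y = B*Y²)
p(-134, 80) + (-11084 + 947)/(14672 + 239) = 80*(-134)² + (-11084 + 947)/(14672 + 239) = 80*17956 - 10137/14911 = 1436480 - 10137*1/14911 = 1436480 - 327/481 = 690946553/481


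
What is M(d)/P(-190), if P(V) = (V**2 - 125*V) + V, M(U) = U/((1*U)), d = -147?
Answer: 1/59660 ≈ 1.6762e-5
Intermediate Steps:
M(U) = 1 (M(U) = U/U = 1)
P(V) = V**2 - 124*V
M(d)/P(-190) = 1/(-190*(-124 - 190)) = 1/(-190*(-314)) = 1/59660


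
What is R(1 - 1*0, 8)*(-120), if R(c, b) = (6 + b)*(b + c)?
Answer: -15120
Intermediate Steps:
R(1 - 1*0, 8)*(-120) = (8² + 6*8 + 6*(1 - 1*0) + 8*(1 - 1*0))*(-120) = (64 + 48 + 6*(1 + 0) + 8*(1 + 0))*(-120) = (64 + 48 + 6*1 + 8*1)*(-120) = (64 + 48 + 6 + 8)*(-120) = 126*(-120) = -15120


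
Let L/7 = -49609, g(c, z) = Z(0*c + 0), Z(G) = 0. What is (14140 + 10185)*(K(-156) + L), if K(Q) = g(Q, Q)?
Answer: -8447172475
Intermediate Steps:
g(c, z) = 0
L = -347263 (L = 7*(-49609) = -347263)
K(Q) = 0
(14140 + 10185)*(K(-156) + L) = (14140 + 10185)*(0 - 347263) = 24325*(-347263) = -8447172475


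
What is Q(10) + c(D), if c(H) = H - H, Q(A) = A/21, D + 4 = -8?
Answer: 10/21 ≈ 0.47619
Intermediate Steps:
D = -12 (D = -4 - 8 = -12)
Q(A) = A/21 (Q(A) = A*(1/21) = A/21)
c(H) = 0
Q(10) + c(D) = (1/21)*10 + 0 = 10/21 + 0 = 10/21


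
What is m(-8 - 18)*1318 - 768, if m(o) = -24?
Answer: -32400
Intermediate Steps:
m(-8 - 18)*1318 - 768 = -24*1318 - 768 = -31632 - 768 = -32400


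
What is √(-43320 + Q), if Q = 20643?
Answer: I*√22677 ≈ 150.59*I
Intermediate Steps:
√(-43320 + Q) = √(-43320 + 20643) = √(-22677) = I*√22677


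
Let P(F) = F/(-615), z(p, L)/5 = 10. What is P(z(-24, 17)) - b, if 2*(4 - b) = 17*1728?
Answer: 1806122/123 ≈ 14684.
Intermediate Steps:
z(p, L) = 50 (z(p, L) = 5*10 = 50)
b = -14684 (b = 4 - 17*1728/2 = 4 - ½*29376 = 4 - 14688 = -14684)
P(F) = -F/615 (P(F) = F*(-1/615) = -F/615)
P(z(-24, 17)) - b = -1/615*50 - 1*(-14684) = -10/123 + 14684 = 1806122/123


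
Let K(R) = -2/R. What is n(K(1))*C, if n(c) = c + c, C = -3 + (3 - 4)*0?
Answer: 12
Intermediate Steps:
C = -3 (C = -3 - 1*0 = -3 + 0 = -3)
n(c) = 2*c
n(K(1))*C = (2*(-2/1))*(-3) = (2*(-2*1))*(-3) = (2*(-2))*(-3) = -4*(-3) = 12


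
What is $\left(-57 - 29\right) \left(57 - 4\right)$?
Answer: $-4558$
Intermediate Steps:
$\left(-57 - 29\right) \left(57 - 4\right) = \left(-57 - 29\right) 53 = \left(-86\right) 53 = -4558$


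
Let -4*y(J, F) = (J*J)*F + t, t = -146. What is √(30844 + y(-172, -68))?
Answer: √2135234/2 ≈ 730.62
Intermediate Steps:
y(J, F) = 73/2 - F*J²/4 (y(J, F) = -((J*J)*F - 146)/4 = -(J²*F - 146)/4 = -(F*J² - 146)/4 = -(-146 + F*J²)/4 = 73/2 - F*J²/4)
√(30844 + y(-172, -68)) = √(30844 + (73/2 - ¼*(-68)*(-172)²)) = √(30844 + (73/2 - ¼*(-68)*29584)) = √(30844 + (73/2 + 502928)) = √(30844 + 1005929/2) = √(1067617/2) = √2135234/2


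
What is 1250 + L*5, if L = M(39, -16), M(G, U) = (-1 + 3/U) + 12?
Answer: 20865/16 ≈ 1304.1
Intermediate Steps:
M(G, U) = 11 + 3/U
L = 173/16 (L = 11 + 3/(-16) = 11 + 3*(-1/16) = 11 - 3/16 = 173/16 ≈ 10.813)
1250 + L*5 = 1250 + (173/16)*5 = 1250 + 865/16 = 20865/16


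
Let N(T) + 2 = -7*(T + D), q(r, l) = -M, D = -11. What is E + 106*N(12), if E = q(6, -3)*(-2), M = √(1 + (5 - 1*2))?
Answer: -950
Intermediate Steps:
M = 2 (M = √(1 + (5 - 2)) = √(1 + 3) = √4 = 2)
q(r, l) = -2 (q(r, l) = -1*2 = -2)
N(T) = 75 - 7*T (N(T) = -2 - 7*(T - 11) = -2 - 7*(-11 + T) = -2 + (77 - 7*T) = 75 - 7*T)
E = 4 (E = -2*(-2) = 4)
E + 106*N(12) = 4 + 106*(75 - 7*12) = 4 + 106*(75 - 84) = 4 + 106*(-9) = 4 - 954 = -950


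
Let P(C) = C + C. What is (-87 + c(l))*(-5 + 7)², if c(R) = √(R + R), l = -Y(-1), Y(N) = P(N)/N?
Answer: -348 + 8*I ≈ -348.0 + 8.0*I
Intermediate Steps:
P(C) = 2*C
Y(N) = 2 (Y(N) = (2*N)/N = 2)
l = -2 (l = -1*2 = -2)
c(R) = √2*√R (c(R) = √(2*R) = √2*√R)
(-87 + c(l))*(-5 + 7)² = (-87 + √2*√(-2))*(-5 + 7)² = (-87 + √2*(I*√2))*2² = (-87 + 2*I)*4 = -348 + 8*I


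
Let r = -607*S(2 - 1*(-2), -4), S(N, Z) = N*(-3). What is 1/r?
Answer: 1/7284 ≈ 0.00013729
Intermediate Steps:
S(N, Z) = -3*N
r = 7284 (r = -(-1821)*(2 - 1*(-2)) = -(-1821)*(2 + 2) = -(-1821)*4 = -607*(-12) = 7284)
1/r = 1/7284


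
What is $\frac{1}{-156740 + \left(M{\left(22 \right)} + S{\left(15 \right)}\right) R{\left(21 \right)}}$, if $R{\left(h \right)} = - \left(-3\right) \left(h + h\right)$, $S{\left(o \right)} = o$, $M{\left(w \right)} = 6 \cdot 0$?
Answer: $- \frac{1}{154850} \approx -6.4579 \cdot 10^{-6}$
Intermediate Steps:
$M{\left(w \right)} = 0$
$R{\left(h \right)} = 6 h$ ($R{\left(h \right)} = - \left(-3\right) 2 h = - \left(-6\right) h = 6 h$)
$\frac{1}{-156740 + \left(M{\left(22 \right)} + S{\left(15 \right)}\right) R{\left(21 \right)}} = \frac{1}{-156740 + \left(0 + 15\right) 6 \cdot 21} = \frac{1}{-156740 + 15 \cdot 126} = \frac{1}{-156740 + 1890} = \frac{1}{-154850} = - \frac{1}{154850}$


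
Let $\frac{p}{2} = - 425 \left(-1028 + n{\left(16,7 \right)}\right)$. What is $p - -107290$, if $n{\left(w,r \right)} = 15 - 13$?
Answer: $979390$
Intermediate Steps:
$n{\left(w,r \right)} = 2$ ($n{\left(w,r \right)} = 15 - 13 = 2$)
$p = 872100$ ($p = 2 \left(- 425 \left(-1028 + 2\right)\right) = 2 \left(\left(-425\right) \left(-1026\right)\right) = 2 \cdot 436050 = 872100$)
$p - -107290 = 872100 - -107290 = 872100 + 107290 = 979390$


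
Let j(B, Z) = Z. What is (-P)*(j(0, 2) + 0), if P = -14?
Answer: 28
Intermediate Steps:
(-P)*(j(0, 2) + 0) = (-1*(-14))*(2 + 0) = 14*2 = 28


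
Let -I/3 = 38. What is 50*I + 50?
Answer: -5650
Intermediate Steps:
I = -114 (I = -3*38 = -114)
50*I + 50 = 50*(-114) + 50 = -5700 + 50 = -5650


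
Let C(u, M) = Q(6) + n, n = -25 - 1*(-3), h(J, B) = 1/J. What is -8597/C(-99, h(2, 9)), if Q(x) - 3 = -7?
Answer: 8597/26 ≈ 330.65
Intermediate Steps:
Q(x) = -4 (Q(x) = 3 - 7 = -4)
n = -22 (n = -25 + 3 = -22)
C(u, M) = -26 (C(u, M) = -4 - 22 = -26)
-8597/C(-99, h(2, 9)) = -8597/(-26) = -8597*(-1/26) = 8597/26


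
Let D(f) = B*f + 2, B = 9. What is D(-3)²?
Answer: 625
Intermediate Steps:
D(f) = 2 + 9*f (D(f) = 9*f + 2 = 2 + 9*f)
D(-3)² = (2 + 9*(-3))² = (2 - 27)² = (-25)² = 625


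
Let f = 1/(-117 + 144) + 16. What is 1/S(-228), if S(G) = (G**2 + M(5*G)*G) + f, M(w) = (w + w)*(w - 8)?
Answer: -27/16111556639 ≈ -1.6758e-9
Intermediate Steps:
M(w) = 2*w*(-8 + w) (M(w) = (2*w)*(-8 + w) = 2*w*(-8 + w))
f = 433/27 (f = 1/27 + 16 = 433/27 ≈ 16.037)
S(G) = 433/27 + G**2 + 10*G**2*(-8 + 5*G) (S(G) = (G**2 + (2*(5*G)*(-8 + 5*G))*G) + 433/27 = (G**2 + (10*G*(-8 + 5*G))*G) + 433/27 = (G**2 + 10*G**2*(-8 + 5*G)) + 433/27 = 433/27 + G**2 + 10*G**2*(-8 + 5*G))
1/S(-228) = 1/(433/27 - 79*(-228)**2 + 50*(-228)**3) = 1/(433/27 - 79*51984 + 50*(-11852352)) = 1/(433/27 - 4106736 - 592617600) = 1/(-16111556639/27) = -27/16111556639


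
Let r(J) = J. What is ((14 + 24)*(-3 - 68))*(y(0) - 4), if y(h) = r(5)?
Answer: -2698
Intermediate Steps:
y(h) = 5
((14 + 24)*(-3 - 68))*(y(0) - 4) = ((14 + 24)*(-3 - 68))*(5 - 4) = (38*(-71))*1 = -2698*1 = -2698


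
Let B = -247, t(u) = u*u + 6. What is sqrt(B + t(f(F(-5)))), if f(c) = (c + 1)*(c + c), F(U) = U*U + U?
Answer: sqrt(705359) ≈ 839.86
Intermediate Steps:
F(U) = U + U**2 (F(U) = U**2 + U = U + U**2)
f(c) = 2*c*(1 + c) (f(c) = (1 + c)*(2*c) = 2*c*(1 + c))
t(u) = 6 + u**2 (t(u) = u**2 + 6 = 6 + u**2)
sqrt(B + t(f(F(-5)))) = sqrt(-247 + (6 + (2*(-5*(1 - 5))*(1 - 5*(1 - 5)))**2)) = sqrt(-247 + (6 + (2*(-5*(-4))*(1 - 5*(-4)))**2)) = sqrt(-247 + (6 + (2*20*(1 + 20))**2)) = sqrt(-247 + (6 + (2*20*21)**2)) = sqrt(-247 + (6 + 840**2)) = sqrt(-247 + (6 + 705600)) = sqrt(-247 + 705606) = sqrt(705359)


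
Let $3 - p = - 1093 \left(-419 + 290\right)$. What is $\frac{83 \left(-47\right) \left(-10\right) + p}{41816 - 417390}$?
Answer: $\frac{50992}{187787} \approx 0.27154$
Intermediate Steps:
$p = -140994$ ($p = 3 - - 1093 \left(-419 + 290\right) = 3 - \left(-1093\right) \left(-129\right) = 3 - 140997 = -140994$)
$\frac{83 \left(-47\right) \left(-10\right) + p}{41816 - 417390} = \frac{83 \left(-47\right) \left(-10\right) - 140994}{41816 - 417390} = \frac{\left(-3901\right) \left(-10\right) - 140994}{-375574} = \left(39010 - 140994\right) \left(- \frac{1}{375574}\right) = \left(-101984\right) \left(- \frac{1}{375574}\right) = \frac{50992}{187787}$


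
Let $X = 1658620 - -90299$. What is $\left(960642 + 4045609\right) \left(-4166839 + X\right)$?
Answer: $-12104714417920$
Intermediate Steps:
$X = 1748919$ ($X = 1658620 + 90299 = 1748919$)
$\left(960642 + 4045609\right) \left(-4166839 + X\right) = \left(960642 + 4045609\right) \left(-4166839 + 1748919\right) = 5006251 \left(-2417920\right) = -12104714417920$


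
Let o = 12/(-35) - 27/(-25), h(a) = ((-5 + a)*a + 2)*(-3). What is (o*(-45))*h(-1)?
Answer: 27864/35 ≈ 796.11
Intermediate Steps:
h(a) = -6 - 3*a*(-5 + a) (h(a) = (a*(-5 + a) + 2)*(-3) = (2 + a*(-5 + a))*(-3) = -6 - 3*a*(-5 + a))
o = 129/175 (o = 12*(-1/35) - 27*(-1/25) = -12/35 + 27/25 = 129/175 ≈ 0.73714)
(o*(-45))*h(-1) = ((129/175)*(-45))*(-6 - 3*(-1)² + 15*(-1)) = -1161*(-6 - 3*1 - 15)/35 = -1161*(-6 - 3 - 15)/35 = -1161/35*(-24) = 27864/35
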